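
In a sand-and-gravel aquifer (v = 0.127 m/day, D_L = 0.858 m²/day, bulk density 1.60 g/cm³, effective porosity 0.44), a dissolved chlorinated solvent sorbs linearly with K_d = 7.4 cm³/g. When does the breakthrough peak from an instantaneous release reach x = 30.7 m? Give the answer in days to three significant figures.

5420 days

Retardation factor R = 1 + ρ_b·K_d/n = 1 + 1.60 × 7.4/0.44 = 27.91.
Sorption retards both mechanisms: v_R = v/R = 0.004550 m/day, D_R = D/R = 0.03074 m²/day.
Peak time from v_R²t² + 2D_R t − x² = 0: t = (√(D_R² + v_R²x²) − D_R)/v_R².
√(D_R² + v_R²x²) = √(0.03074² + 0.004550² × 30.7²) = 0.1430; v_R² = 2.070e-05.
t = (0.1430 − 0.03074)/2.070e-05 = 5420 days.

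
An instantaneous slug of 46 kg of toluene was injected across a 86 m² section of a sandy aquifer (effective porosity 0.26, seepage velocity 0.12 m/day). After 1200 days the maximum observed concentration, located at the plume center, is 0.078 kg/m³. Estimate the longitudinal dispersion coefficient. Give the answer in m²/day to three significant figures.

At the plume center C_max = M/(n_e·A·√(4πDt)), so D = M²/(4πt·(n_e·A·C_max)²).
n_e·A·C_max = 0.26 × 86 × 0.078 = 1.744 kg/m.
D = 46²/(4π × 1200 × 1.744²) = 0.0461 m²/day.

0.0461 m²/day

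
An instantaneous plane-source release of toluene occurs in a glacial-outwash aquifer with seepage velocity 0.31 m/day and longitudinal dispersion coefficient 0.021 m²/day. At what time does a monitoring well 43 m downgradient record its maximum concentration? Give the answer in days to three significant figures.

For the 1D instantaneous-source solution, setting ∂C/∂t = 0 at fixed x gives v²t² + 2Dt − x² = 0, so t = (√(D² + v²x²) − D)/v².
√(D² + v²x²) = √(0.021² + 0.31² × 43²) = 13.33; v² = 0.0961.
t = (13.33 − 0.021)/0.0961 = 138 days (vs. the pure-advection estimate x/v = 139 d).

138 days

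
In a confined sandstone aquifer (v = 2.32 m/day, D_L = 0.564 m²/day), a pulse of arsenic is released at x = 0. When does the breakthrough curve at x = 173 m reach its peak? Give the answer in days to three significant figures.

For the 1D instantaneous-source solution, setting ∂C/∂t = 0 at fixed x gives v²t² + 2Dt − x² = 0, so t = (√(D² + v²x²) − D)/v².
√(D² + v²x²) = √(0.564² + 2.32² × 173²) = 401.4; v² = 5.3824.
t = (401.4 − 0.564)/5.3824 = 74.5 days (vs. the pure-advection estimate x/v = 74.6 d).

74.5 days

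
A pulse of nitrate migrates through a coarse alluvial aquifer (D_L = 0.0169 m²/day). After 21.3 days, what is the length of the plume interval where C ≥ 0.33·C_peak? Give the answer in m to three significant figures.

The plume is Gaussian with σ = √(2Dt) = √(2 × 0.0169 × 21.3) = 0.8485 m.
C/C_peak = exp(−Δx²/(2σ²)) = 0.33 ⇒ Δx = σ·√(−2 ln 0.33) = 0.8485 × 1.489 = 1.263 m.
Width = 2Δx = 2.53 m.

2.53 m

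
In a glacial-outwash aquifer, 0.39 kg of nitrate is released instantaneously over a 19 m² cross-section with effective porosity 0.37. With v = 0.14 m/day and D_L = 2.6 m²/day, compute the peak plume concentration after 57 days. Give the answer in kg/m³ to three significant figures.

0.00129 kg/m³

The peak of an instantaneous 1D plume sits at x = vt; there the Gaussian factor is 1 and C_max = M/(n_e·A·√(4πDt)), where n_e·A is the pore area the mass is dissolved in.
√(4πDt) = √(4π × 2.6 × 57) = 43.15 m, so C_max = 0.39/(0.37 × 19 × 43.15) = 0.00129 kg/m³.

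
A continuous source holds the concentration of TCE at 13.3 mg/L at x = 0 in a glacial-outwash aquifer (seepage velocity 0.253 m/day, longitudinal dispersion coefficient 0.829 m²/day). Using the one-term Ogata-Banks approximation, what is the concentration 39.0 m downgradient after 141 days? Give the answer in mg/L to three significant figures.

For a continuous step input, C/C₀ ≈ ½·erfc((x−vt)/(2√(Dt))).
vt = 0.253 × 141 = 35.673 m and 2√(Dt) = 2√(0.829 × 141) = 21.62 m.
Argument (x−vt)/(2√(Dt)) = (39.0 − 35.673)/21.62 = 0.1539; ½·erfc(0.1539) = 0.4139.
C = 13.3 × 0.4139 = 5.50 mg/L.

5.50 mg/L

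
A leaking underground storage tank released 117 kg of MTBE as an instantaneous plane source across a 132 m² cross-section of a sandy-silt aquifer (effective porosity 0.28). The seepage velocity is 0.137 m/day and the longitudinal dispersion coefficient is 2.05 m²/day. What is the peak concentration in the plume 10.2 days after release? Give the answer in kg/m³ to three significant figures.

0.195 kg/m³

The peak of an instantaneous 1D plume sits at x = vt; there the Gaussian factor is 1 and C_max = M/(n_e·A·√(4πDt)), where n_e·A is the pore area the mass is dissolved in.
√(4πDt) = √(4π × 2.05 × 10.2) = 16.21 m, so C_max = 117/(0.28 × 132 × 16.21) = 0.195 kg/m³.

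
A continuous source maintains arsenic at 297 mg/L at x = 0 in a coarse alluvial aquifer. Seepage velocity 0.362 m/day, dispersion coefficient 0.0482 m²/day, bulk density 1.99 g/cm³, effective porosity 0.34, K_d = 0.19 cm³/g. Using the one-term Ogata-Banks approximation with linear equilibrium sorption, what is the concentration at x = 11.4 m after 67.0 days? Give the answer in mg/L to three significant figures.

Retardation factor R = 1 + ρ_b·K_d/n = 1 + 1.99 × 0.19/0.34 = 2.112.
Sorption retards both mechanisms: v_R = v/R = 0.1714 m/day, D_R = D/R = 0.02282 m²/day.
v_R·t = 0.1714 × 67.0 = 11.4838 m; 2√(D_R t) = 2.473 m; argument = (11.4 − 11.4838)/2.473 = -0.03389.
C = C₀ × ½·erfc(-0.03389) = 297 × 0.5191 = 154 mg/L.

154 mg/L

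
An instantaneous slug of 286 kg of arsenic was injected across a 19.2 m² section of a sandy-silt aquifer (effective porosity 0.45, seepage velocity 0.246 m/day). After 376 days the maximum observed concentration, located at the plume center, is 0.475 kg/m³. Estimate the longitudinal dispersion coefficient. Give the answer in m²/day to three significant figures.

At the plume center C_max = M/(n_e·A·√(4πDt)), so D = M²/(4πt·(n_e·A·C_max)²).
n_e·A·C_max = 0.45 × 19.2 × 0.475 = 4.104 kg/m.
D = 286²/(4π × 376 × 4.104²) = 1.03 m²/day.

1.03 m²/day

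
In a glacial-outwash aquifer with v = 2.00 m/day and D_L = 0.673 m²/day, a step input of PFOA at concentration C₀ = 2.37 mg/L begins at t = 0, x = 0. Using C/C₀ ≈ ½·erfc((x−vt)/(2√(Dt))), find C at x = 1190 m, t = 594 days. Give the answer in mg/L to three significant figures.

1.12 mg/L

For a continuous step input, C/C₀ ≈ ½·erfc((x−vt)/(2√(Dt))).
vt = 2.00 × 594 = 1188 m and 2√(Dt) = 2√(0.673 × 594) = 39.99 m.
Argument (x−vt)/(2√(Dt)) = (1190 − 1188)/39.99 = 0.05001; ½·erfc(0.05001) = 0.4718.
C = 2.37 × 0.4718 = 1.12 mg/L.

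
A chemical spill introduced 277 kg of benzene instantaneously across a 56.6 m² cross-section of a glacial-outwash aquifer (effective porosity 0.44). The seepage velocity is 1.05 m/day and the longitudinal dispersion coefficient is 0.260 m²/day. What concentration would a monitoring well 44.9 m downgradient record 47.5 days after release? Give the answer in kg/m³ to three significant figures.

For an instantaneous plane source, C(x,t) = M/(n_e·A·√(4πDt)) · exp(−(x−vt)²/(4Dt)), with n_e·A the pore (flow) area.
Plume center vt = 1.05 × 47.5 = 49.875 m, so the well at 44.9 m is 4.975 m upgradient of the peak.
√(4πDt) = 12.46 m, giving peak height M/(n_e·A·√(4πDt)) = 277/(0.44 × 56.6 × 12.46) = 0.8927 kg/m³.
(x−vt)²/(4Dt) = (-4.975)²/(4 × 0.260 × 47.5) = 0.5010; exp(−0.5010) = 0.6059.
C = 0.8927 × 0.6059 = 0.541 kg/m³.

0.541 kg/m³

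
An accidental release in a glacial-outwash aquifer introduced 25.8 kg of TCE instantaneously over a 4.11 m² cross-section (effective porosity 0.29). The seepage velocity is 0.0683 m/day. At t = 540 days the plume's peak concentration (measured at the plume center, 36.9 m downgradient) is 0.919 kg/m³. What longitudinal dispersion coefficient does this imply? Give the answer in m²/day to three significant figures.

0.0818 m²/day

At the plume center C_max = M/(n_e·A·√(4πDt)), so D = M²/(4πt·(n_e·A·C_max)²).
n_e·A·C_max = 0.29 × 4.11 × 0.919 = 1.095 kg/m.
D = 25.8²/(4π × 540 × 1.095²) = 0.0818 m²/day.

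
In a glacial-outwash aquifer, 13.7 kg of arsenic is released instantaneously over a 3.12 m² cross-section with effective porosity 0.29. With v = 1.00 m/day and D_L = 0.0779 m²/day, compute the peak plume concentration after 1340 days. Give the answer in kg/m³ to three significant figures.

The peak of an instantaneous 1D plume sits at x = vt; there the Gaussian factor is 1 and C_max = M/(n_e·A·√(4πDt)), where n_e·A is the pore area the mass is dissolved in.
√(4πDt) = √(4π × 0.0779 × 1340) = 36.22 m, so C_max = 13.7/(0.29 × 3.12 × 36.22) = 0.418 kg/m³.

0.418 kg/m³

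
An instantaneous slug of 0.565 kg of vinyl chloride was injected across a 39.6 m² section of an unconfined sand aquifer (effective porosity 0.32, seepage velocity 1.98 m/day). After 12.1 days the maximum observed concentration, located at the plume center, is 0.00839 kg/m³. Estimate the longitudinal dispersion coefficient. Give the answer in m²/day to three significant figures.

At the plume center C_max = M/(n_e·A·√(4πDt)), so D = M²/(4πt·(n_e·A·C_max)²).
n_e·A·C_max = 0.32 × 39.6 × 0.00839 = 0.1063 kg/m.
D = 0.565²/(4π × 12.1 × 0.1063²) = 0.186 m²/day.

0.186 m²/day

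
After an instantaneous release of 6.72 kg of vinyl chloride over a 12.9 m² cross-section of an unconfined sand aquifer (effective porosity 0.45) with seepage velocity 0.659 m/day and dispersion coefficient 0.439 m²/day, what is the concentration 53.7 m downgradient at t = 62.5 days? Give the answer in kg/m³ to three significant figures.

0.0150 kg/m³

For an instantaneous plane source, C(x,t) = M/(n_e·A·√(4πDt)) · exp(−(x−vt)²/(4Dt)), with n_e·A the pore (flow) area.
Plume center vt = 0.659 × 62.5 = 41.1875 m, so the well at 53.7 m is 12.5125 m downgradient of the peak.
√(4πDt) = 18.57 m, giving peak height M/(n_e·A·√(4πDt)) = 6.72/(0.45 × 12.9 × 18.57) = 0.06234 kg/m³.
(x−vt)²/(4Dt) = (12.5125)²/(4 × 0.439 × 62.5) = 1.427; exp(−1.427) = 0.2400.
C = 0.06234 × 0.2400 = 0.0150 kg/m³.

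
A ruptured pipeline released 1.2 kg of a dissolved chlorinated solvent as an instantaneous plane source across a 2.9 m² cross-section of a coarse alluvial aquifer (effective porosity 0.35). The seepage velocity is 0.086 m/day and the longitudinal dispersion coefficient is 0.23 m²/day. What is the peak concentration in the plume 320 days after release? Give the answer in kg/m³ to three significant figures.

The peak of an instantaneous 1D plume sits at x = vt; there the Gaussian factor is 1 and C_max = M/(n_e·A·√(4πDt)), where n_e·A is the pore area the mass is dissolved in.
√(4πDt) = √(4π × 0.23 × 320) = 30.41 m, so C_max = 1.2/(0.35 × 2.9 × 30.41) = 0.0389 kg/m³.

0.0389 kg/m³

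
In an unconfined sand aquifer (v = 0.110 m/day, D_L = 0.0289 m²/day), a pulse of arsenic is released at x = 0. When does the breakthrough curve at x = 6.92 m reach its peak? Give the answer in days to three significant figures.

For the 1D instantaneous-source solution, setting ∂C/∂t = 0 at fixed x gives v²t² + 2Dt − x² = 0, so t = (√(D² + v²x²) − D)/v².
√(D² + v²x²) = √(0.0289² + 0.110² × 6.92²) = 0.7617; v² = 0.0121.
t = (0.7617 − 0.0289)/0.0121 = 60.6 days (vs. the pure-advection estimate x/v = 62.9 d).

60.6 days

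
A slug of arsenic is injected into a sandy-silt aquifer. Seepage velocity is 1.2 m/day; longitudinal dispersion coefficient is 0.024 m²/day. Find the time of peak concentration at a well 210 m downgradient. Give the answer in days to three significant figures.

175 days

For the 1D instantaneous-source solution, setting ∂C/∂t = 0 at fixed x gives v²t² + 2Dt − x² = 0, so t = (√(D² + v²x²) − D)/v².
√(D² + v²x²) = √(0.024² + 1.2² × 210²) = 252.0; v² = 1.44.
t = (252.0 − 0.024)/1.44 = 175 days (vs. the pure-advection estimate x/v = 175 d).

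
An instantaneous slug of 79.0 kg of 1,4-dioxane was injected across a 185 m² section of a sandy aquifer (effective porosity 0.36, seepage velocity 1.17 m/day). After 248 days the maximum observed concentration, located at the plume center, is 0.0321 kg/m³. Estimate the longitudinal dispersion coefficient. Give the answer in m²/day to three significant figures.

At the plume center C_max = M/(n_e·A·√(4πDt)), so D = M²/(4πt·(n_e·A·C_max)²).
n_e·A·C_max = 0.36 × 185 × 0.0321 = 2.138 kg/m.
D = 79.0²/(4π × 248 × 2.138²) = 0.438 m²/day.

0.438 m²/day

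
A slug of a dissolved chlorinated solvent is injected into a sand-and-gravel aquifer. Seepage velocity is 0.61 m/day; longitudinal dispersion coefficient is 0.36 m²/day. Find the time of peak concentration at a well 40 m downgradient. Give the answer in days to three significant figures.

For the 1D instantaneous-source solution, setting ∂C/∂t = 0 at fixed x gives v²t² + 2Dt − x² = 0, so t = (√(D² + v²x²) − D)/v².
√(D² + v²x²) = √(0.36² + 0.61² × 40²) = 24.40; v² = 0.3721.
t = (24.40 − 0.36)/0.3721 = 64.6 days (vs. the pure-advection estimate x/v = 65.6 d).

64.6 days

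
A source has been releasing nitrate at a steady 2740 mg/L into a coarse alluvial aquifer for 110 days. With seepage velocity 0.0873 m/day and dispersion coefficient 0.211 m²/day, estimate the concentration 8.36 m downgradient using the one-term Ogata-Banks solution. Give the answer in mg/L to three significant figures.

For a continuous step input, C/C₀ ≈ ½·erfc((x−vt)/(2√(Dt))).
vt = 0.0873 × 110 = 9.603 m and 2√(Dt) = 2√(0.211 × 110) = 9.635 m.
Argument (x−vt)/(2√(Dt)) = (8.36 − 9.603)/9.635 = -0.1290; ½·erfc(-0.1290) = 0.5724.
C = 2740 × 0.5724 = 1570 mg/L.

1570 mg/L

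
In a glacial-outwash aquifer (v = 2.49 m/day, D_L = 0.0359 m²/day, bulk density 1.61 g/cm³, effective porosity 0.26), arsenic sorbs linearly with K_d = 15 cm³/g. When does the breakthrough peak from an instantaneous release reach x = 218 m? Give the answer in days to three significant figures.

Retardation factor R = 1 + ρ_b·K_d/n = 1 + 1.61 × 15/0.26 = 93.88.
Sorption retards both mechanisms: v_R = v/R = 0.02652 m/day, D_R = D/R = 0.0003824 m²/day.
Peak time from v_R²t² + 2D_R t − x² = 0: t = (√(D_R² + v_R²x²) − D_R)/v_R².
√(D_R² + v_R²x²) = √(0.0003824² + 0.02652² × 218²) = 5.781; v_R² = 0.0007033.
t = (5.781 − 0.0003824)/0.0007033 = 8220 days.

8220 days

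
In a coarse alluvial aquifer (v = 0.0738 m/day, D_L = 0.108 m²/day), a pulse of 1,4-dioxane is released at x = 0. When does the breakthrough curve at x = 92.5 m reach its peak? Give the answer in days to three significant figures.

For the 1D instantaneous-source solution, setting ∂C/∂t = 0 at fixed x gives v²t² + 2Dt − x² = 0, so t = (√(D² + v²x²) − D)/v².
√(D² + v²x²) = √(0.108² + 0.0738² × 92.5²) = 6.827; v² = 0.00544644.
t = (6.827 − 0.108)/0.00544644 = 1230 days (vs. the pure-advection estimate x/v = 1250 d).

1230 days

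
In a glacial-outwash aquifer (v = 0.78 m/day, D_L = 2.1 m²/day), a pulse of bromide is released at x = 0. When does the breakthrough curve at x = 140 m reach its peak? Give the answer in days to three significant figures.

For the 1D instantaneous-source solution, setting ∂C/∂t = 0 at fixed x gives v²t² + 2Dt − x² = 0, so t = (√(D² + v²x²) − D)/v².
√(D² + v²x²) = √(2.1² + 0.78² × 140²) = 109.2; v² = 0.6084.
t = (109.2 − 2.1)/0.6084 = 176 days (vs. the pure-advection estimate x/v = 179 d).

176 days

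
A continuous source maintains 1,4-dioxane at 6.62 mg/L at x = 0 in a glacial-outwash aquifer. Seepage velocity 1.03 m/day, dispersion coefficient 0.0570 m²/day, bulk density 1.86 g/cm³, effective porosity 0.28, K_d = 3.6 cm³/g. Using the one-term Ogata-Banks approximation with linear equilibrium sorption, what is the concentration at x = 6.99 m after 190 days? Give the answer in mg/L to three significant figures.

5.45 mg/L

Retardation factor R = 1 + ρ_b·K_d/n = 1 + 1.86 × 3.6/0.28 = 24.91.
Sorption retards both mechanisms: v_R = v/R = 0.04135 m/day, D_R = D/R = 0.002288 m²/day.
v_R·t = 0.04135 × 190 = 7.8565 m; 2√(D_R t) = 1.319 m; argument = (6.99 − 7.8565)/1.319 = -0.6569.
C = C₀ × ½·erfc(-0.6569) = 6.62 × 0.8236 = 5.45 mg/L.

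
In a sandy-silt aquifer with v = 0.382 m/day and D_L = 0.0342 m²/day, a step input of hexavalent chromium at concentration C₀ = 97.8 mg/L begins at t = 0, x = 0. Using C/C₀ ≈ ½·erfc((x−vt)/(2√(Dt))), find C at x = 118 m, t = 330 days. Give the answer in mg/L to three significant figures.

For a continuous step input, C/C₀ ≈ ½·erfc((x−vt)/(2√(Dt))).
vt = 0.382 × 330 = 126.06 m and 2√(Dt) = 2√(0.0342 × 330) = 6.719 m.
Argument (x−vt)/(2√(Dt)) = (118 − 126.06)/6.719 = -1.200; ½·erfc(-1.200) = 0.9552.
C = 97.8 × 0.9552 = 93.4 mg/L.

93.4 mg/L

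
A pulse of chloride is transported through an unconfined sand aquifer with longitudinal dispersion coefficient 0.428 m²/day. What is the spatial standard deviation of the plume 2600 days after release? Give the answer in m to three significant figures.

47.2 m

Dispersive spreading gives a Gaussian with σ² = 2Dt; advection only shifts the center.
σ = √(2 × 0.428 × 2600) = 47.2 m.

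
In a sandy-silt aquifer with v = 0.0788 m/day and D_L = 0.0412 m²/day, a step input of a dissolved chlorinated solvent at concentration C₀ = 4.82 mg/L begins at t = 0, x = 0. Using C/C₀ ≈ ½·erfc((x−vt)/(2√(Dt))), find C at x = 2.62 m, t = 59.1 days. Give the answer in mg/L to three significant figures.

For a continuous step input, C/C₀ ≈ ½·erfc((x−vt)/(2√(Dt))).
vt = 0.0788 × 59.1 = 4.65708 m and 2√(Dt) = 2√(0.0412 × 59.1) = 3.121 m.
Argument (x−vt)/(2√(Dt)) = (2.62 − 4.65708)/3.121 = -0.6527; ½·erfc(-0.6527) = 0.8220.
C = 4.82 × 0.8220 = 3.96 mg/L.

3.96 mg/L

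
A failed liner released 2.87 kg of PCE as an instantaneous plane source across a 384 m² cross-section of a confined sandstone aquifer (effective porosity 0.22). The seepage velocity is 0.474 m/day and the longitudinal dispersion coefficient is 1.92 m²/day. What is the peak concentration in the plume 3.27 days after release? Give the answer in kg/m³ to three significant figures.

0.00382 kg/m³

The peak of an instantaneous 1D plume sits at x = vt; there the Gaussian factor is 1 and C_max = M/(n_e·A·√(4πDt)), where n_e·A is the pore area the mass is dissolved in.
√(4πDt) = √(4π × 1.92 × 3.27) = 8.882 m, so C_max = 2.87/(0.22 × 384 × 8.882) = 0.00382 kg/m³.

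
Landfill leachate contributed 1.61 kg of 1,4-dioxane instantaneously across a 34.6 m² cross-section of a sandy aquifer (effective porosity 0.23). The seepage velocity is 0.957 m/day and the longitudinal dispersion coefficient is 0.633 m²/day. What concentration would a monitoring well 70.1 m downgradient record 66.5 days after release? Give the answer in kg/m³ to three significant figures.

For an instantaneous plane source, C(x,t) = M/(n_e·A·√(4πDt)) · exp(−(x−vt)²/(4Dt)), with n_e·A the pore (flow) area.
Plume center vt = 0.957 × 66.5 = 63.6405 m, so the well at 70.1 m is 6.4595 m downgradient of the peak.
√(4πDt) = 23.00 m, giving peak height M/(n_e·A·√(4πDt)) = 1.61/(0.23 × 34.6 × 23.00) = 0.008796 kg/m³.
(x−vt)²/(4Dt) = (6.4595)²/(4 × 0.633 × 66.5) = 0.2478; exp(−0.2478) = 0.7805.
C = 0.008796 × 0.7805 = 0.00687 kg/m³.

0.00687 kg/m³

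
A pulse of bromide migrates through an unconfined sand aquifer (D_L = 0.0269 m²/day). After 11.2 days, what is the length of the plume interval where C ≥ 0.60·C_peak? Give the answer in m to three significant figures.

1.57 m

The plume is Gaussian with σ = √(2Dt) = √(2 × 0.0269 × 11.2) = 0.7762 m.
C/C_peak = exp(−Δx²/(2σ²)) = 0.60 ⇒ Δx = σ·√(−2 ln 0.60) = 0.7762 × 1.011 = 0.7847 m.
Width = 2Δx = 1.57 m.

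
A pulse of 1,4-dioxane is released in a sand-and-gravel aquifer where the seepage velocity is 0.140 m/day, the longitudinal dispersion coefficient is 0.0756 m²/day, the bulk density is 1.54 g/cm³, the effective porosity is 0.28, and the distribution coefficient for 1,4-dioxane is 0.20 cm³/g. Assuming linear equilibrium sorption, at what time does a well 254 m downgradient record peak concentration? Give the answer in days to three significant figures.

3800 days

Retardation factor R = 1 + ρ_b·K_d/n = 1 + 1.54 × 0.20/0.28 = 2.100.
Sorption retards both mechanisms: v_R = v/R = 0.06667 m/day, D_R = D/R = 0.03600 m²/day.
Peak time from v_R²t² + 2D_R t − x² = 0: t = (√(D_R² + v_R²x²) − D_R)/v_R².
√(D_R² + v_R²x²) = √(0.03600² + 0.06667² × 254²) = 16.93; v_R² = 0.004445.
t = (16.93 − 0.03600)/0.004445 = 3800 days.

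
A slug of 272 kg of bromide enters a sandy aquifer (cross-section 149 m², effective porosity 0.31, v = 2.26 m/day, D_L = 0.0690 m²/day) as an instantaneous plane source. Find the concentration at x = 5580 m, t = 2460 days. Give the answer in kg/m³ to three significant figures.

0.0691 kg/m³

For an instantaneous plane source, C(x,t) = M/(n_e·A·√(4πDt)) · exp(−(x−vt)²/(4Dt)), with n_e·A the pore (flow) area.
Plume center vt = 2.26 × 2460 = 5559.6 m, so the well at 5580 m is 20.4 m downgradient of the peak.
√(4πDt) = 46.18 m, giving peak height M/(n_e·A·√(4πDt)) = 272/(0.31 × 149 × 46.18) = 0.1275 kg/m³.
(x−vt)²/(4Dt) = (20.4)²/(4 × 0.0690 × 2460) = 0.6129; exp(−0.6129) = 0.5418.
C = 0.1275 × 0.5418 = 0.0691 kg/m³.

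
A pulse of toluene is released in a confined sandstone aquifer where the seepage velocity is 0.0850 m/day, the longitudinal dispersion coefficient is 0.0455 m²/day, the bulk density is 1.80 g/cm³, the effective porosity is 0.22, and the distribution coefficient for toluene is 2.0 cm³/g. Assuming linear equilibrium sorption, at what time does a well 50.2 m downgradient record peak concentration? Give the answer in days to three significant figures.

10100 days

Retardation factor R = 1 + ρ_b·K_d/n = 1 + 1.80 × 2.0/0.22 = 17.36.
Sorption retards both mechanisms: v_R = v/R = 0.004896 m/day, D_R = D/R = 0.002621 m²/day.
Peak time from v_R²t² + 2D_R t − x² = 0: t = (√(D_R² + v_R²x²) − D_R)/v_R².
√(D_R² + v_R²x²) = √(0.002621² + 0.004896² × 50.2²) = 0.2458; v_R² = 2.397e-05.
t = (0.2458 − 0.002621)/2.397e-05 = 10100 days.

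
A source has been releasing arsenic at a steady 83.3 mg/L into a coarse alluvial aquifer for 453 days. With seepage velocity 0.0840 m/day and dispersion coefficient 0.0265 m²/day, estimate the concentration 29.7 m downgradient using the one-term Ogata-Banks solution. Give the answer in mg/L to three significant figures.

For a continuous step input, C/C₀ ≈ ½·erfc((x−vt)/(2√(Dt))).
vt = 0.0840 × 453 = 38.052 m and 2√(Dt) = 2√(0.0265 × 453) = 6.930 m.
Argument (x−vt)/(2√(Dt)) = (29.7 − 38.052)/6.930 = -1.205; ½·erfc(-1.205) = 0.9558.
C = 83.3 × 0.9558 = 79.6 mg/L.

79.6 mg/L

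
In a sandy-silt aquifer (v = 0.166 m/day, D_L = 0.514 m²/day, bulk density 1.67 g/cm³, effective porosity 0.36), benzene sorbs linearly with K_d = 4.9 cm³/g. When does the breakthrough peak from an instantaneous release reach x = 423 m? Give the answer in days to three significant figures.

60000 days

Retardation factor R = 1 + ρ_b·K_d/n = 1 + 1.67 × 4.9/0.36 = 23.73.
Sorption retards both mechanisms: v_R = v/R = 0.006995 m/day, D_R = D/R = 0.02166 m²/day.
Peak time from v_R²t² + 2D_R t − x² = 0: t = (√(D_R² + v_R²x²) − D_R)/v_R².
√(D_R² + v_R²x²) = √(0.02166² + 0.006995² × 423²) = 2.959; v_R² = 4.893e-05.
t = (2.959 − 0.02166)/4.893e-05 = 60000 days.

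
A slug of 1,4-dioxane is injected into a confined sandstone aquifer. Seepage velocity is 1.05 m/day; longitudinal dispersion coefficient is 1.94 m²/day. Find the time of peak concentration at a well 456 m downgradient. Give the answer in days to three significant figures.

433 days

For the 1D instantaneous-source solution, setting ∂C/∂t = 0 at fixed x gives v²t² + 2Dt − x² = 0, so t = (√(D² + v²x²) − D)/v².
√(D² + v²x²) = √(1.94² + 1.05² × 456²) = 478.8; v² = 1.1025.
t = (478.8 − 1.94)/1.1025 = 433 days (vs. the pure-advection estimate x/v = 434 d).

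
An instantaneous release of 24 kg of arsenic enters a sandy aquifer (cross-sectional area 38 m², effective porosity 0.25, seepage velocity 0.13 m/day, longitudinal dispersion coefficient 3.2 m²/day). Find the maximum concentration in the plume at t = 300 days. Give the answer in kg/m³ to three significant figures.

The peak of an instantaneous 1D plume sits at x = vt; there the Gaussian factor is 1 and C_max = M/(n_e·A·√(4πDt)), where n_e·A is the pore area the mass is dissolved in.
√(4πDt) = √(4π × 3.2 × 300) = 109.8 m, so C_max = 24/(0.25 × 38 × 109.8) = 0.0230 kg/m³.

0.0230 kg/m³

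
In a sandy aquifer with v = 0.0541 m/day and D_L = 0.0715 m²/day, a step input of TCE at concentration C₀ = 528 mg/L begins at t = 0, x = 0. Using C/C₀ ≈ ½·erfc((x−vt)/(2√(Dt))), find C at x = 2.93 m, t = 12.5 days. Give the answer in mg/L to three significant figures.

For a continuous step input, C/C₀ ≈ ½·erfc((x−vt)/(2√(Dt))).
vt = 0.0541 × 12.5 = 0.67625 m and 2√(Dt) = 2√(0.0715 × 12.5) = 1.891 m.
Argument (x−vt)/(2√(Dt)) = (2.93 − 0.67625)/1.891 = 1.192; ½·erfc(1.192) = 0.04592.
C = 528 × 0.04592 = 24.2 mg/L.

24.2 mg/L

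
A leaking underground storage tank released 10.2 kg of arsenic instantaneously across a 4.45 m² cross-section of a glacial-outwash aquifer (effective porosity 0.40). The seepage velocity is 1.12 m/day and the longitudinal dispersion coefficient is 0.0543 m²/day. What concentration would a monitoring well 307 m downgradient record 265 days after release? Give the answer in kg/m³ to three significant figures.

For an instantaneous plane source, C(x,t) = M/(n_e·A·√(4πDt)) · exp(−(x−vt)²/(4Dt)), with n_e·A the pore (flow) area.
Plume center vt = 1.12 × 265 = 296.8 m, so the well at 307 m is 10.2 m downgradient of the peak.
√(4πDt) = 13.45 m, giving peak height M/(n_e·A·√(4πDt)) = 10.2/(0.40 × 4.45 × 13.45) = 0.4260 kg/m³.
(x−vt)²/(4Dt) = (10.2)²/(4 × 0.0543 × 265) = 1.808; exp(−1.808) = 0.1640.
C = 0.4260 × 0.1640 = 0.0699 kg/m³.

0.0699 kg/m³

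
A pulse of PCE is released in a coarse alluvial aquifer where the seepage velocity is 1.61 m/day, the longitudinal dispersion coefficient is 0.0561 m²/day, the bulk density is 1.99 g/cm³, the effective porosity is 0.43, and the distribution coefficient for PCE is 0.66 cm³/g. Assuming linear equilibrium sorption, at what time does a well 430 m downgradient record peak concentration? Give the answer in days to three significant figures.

Retardation factor R = 1 + ρ_b·K_d/n = 1 + 1.99 × 0.66/0.43 = 4.054.
Sorption retards both mechanisms: v_R = v/R = 0.3971 m/day, D_R = D/R = 0.01384 m²/day.
Peak time from v_R²t² + 2D_R t − x² = 0: t = (√(D_R² + v_R²x²) − D_R)/v_R².
√(D_R² + v_R²x²) = √(0.01384² + 0.3971² × 430²) = 170.8; v_R² = 0.1577.
t = (170.8 − 0.01384)/0.1577 = 1080 days.

1080 days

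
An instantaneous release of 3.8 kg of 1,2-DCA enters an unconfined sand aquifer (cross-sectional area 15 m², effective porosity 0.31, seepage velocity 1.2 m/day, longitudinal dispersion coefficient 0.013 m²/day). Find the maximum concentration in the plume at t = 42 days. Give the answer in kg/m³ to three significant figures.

0.312 kg/m³

The peak of an instantaneous 1D plume sits at x = vt; there the Gaussian factor is 1 and C_max = M/(n_e·A·√(4πDt)), where n_e·A is the pore area the mass is dissolved in.
√(4πDt) = √(4π × 0.013 × 42) = 2.619 m, so C_max = 3.8/(0.31 × 15 × 2.619) = 0.312 kg/m³.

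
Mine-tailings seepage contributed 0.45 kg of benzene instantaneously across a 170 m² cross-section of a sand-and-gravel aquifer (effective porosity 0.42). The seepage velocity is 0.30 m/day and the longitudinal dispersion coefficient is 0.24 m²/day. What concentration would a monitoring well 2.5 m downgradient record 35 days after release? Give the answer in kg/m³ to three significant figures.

For an instantaneous plane source, C(x,t) = M/(n_e·A·√(4πDt)) · exp(−(x−vt)²/(4Dt)), with n_e·A the pore (flow) area.
Plume center vt = 0.30 × 35 = 10.5 m, so the well at 2.5 m is 8 m upgradient of the peak.
√(4πDt) = 10.27 m, giving peak height M/(n_e·A·√(4πDt)) = 0.45/(0.42 × 170 × 10.27) = 0.0006137 kg/m³.
(x−vt)²/(4Dt) = (-8)²/(4 × 0.24 × 35) = 1.905; exp(−1.905) = 0.1488.
C = 0.0006137 × 0.1488 = 9.13e-05 kg/m³.

9.13e-05 kg/m³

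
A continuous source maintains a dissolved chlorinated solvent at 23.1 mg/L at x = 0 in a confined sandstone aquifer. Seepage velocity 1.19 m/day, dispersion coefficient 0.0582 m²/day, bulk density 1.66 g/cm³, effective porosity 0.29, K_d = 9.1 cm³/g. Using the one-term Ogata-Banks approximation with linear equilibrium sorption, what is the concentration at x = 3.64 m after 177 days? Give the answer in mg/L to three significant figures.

Retardation factor R = 1 + ρ_b·K_d/n = 1 + 1.66 × 9.1/0.29 = 53.09.
Sorption retards both mechanisms: v_R = v/R = 0.02241 m/day, D_R = D/R = 0.001096 m²/day.
v_R·t = 0.02241 × 177 = 3.96657 m; 2√(D_R t) = 0.8809 m; argument = (3.64 − 3.96657)/0.8809 = -0.3707.
C = C₀ × ½·erfc(-0.3707) = 23.1 × 0.6999 = 16.2 mg/L.

16.2 mg/L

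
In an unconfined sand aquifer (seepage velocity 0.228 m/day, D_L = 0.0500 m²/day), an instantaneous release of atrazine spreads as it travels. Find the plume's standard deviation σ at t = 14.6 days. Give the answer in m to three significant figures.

Dispersive spreading gives a Gaussian with σ² = 2Dt; advection only shifts the center.
σ = √(2 × 0.0500 × 14.6) = 1.21 m.

1.21 m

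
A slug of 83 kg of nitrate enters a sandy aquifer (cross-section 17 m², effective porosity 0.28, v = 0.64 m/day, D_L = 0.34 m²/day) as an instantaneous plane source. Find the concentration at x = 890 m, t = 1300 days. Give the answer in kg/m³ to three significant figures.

For an instantaneous plane source, C(x,t) = M/(n_e·A·√(4πDt)) · exp(−(x−vt)²/(4Dt)), with n_e·A the pore (flow) area.
Plume center vt = 0.64 × 1300 = 832 m, so the well at 890 m is 58 m downgradient of the peak.
√(4πDt) = 74.53 m, giving peak height M/(n_e·A·√(4πDt)) = 83/(0.28 × 17 × 74.53) = 0.2340 kg/m³.
(x−vt)²/(4Dt) = (58)²/(4 × 0.34 × 1300) = 1.903; exp(−1.903) = 0.1491.
C = 0.2340 × 0.1491 = 0.0349 kg/m³.

0.0349 kg/m³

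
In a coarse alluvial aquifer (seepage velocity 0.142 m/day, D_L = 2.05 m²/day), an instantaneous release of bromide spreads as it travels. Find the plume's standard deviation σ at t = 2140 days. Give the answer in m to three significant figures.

Dispersive spreading gives a Gaussian with σ² = 2Dt; advection only shifts the center.
σ = √(2 × 2.05 × 2140) = 93.7 m.

93.7 m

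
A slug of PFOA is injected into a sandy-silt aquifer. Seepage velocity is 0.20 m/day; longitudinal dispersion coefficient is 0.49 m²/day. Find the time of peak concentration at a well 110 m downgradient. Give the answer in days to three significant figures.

538 days

For the 1D instantaneous-source solution, setting ∂C/∂t = 0 at fixed x gives v²t² + 2Dt − x² = 0, so t = (√(D² + v²x²) − D)/v².
√(D² + v²x²) = √(0.49² + 0.20² × 110²) = 22.01; v² = 0.04.
t = (22.01 − 0.49)/0.04 = 538 days (vs. the pure-advection estimate x/v = 550 d).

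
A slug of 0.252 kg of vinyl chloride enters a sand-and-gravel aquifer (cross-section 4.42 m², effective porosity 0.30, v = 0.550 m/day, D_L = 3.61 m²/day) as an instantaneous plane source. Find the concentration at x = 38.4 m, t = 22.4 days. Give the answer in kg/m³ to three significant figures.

For an instantaneous plane source, C(x,t) = M/(n_e·A·√(4πDt)) · exp(−(x−vt)²/(4Dt)), with n_e·A the pore (flow) area.
Plume center vt = 0.550 × 22.4 = 12.32 m, so the well at 38.4 m is 26.08 m downgradient of the peak.
√(4πDt) = 31.88 m, giving peak height M/(n_e·A·√(4πDt)) = 0.252/(0.30 × 4.42 × 31.88) = 0.005961 kg/m³.
(x−vt)²/(4Dt) = (26.08)²/(4 × 3.61 × 22.4) = 2.103; exp(−2.103) = 0.1221.
C = 0.005961 × 0.1221 = 0.000728 kg/m³.

0.000728 kg/m³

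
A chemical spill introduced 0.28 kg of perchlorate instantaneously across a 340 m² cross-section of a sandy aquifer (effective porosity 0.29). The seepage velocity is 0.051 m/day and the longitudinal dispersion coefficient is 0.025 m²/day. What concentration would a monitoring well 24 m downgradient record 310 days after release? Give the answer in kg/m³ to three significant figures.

3.31e-05 kg/m³

For an instantaneous plane source, C(x,t) = M/(n_e·A·√(4πDt)) · exp(−(x−vt)²/(4Dt)), with n_e·A the pore (flow) area.
Plume center vt = 0.051 × 310 = 15.81 m, so the well at 24 m is 8.19 m downgradient of the peak.
√(4πDt) = 9.869 m, giving peak height M/(n_e·A·√(4πDt)) = 0.28/(0.29 × 340 × 9.869) = 0.0002877 kg/m³.
(x−vt)²/(4Dt) = (8.19)²/(4 × 0.025 × 310) = 2.164; exp(−2.164) = 0.1149.
C = 0.0002877 × 0.1149 = 3.31e-05 kg/m³.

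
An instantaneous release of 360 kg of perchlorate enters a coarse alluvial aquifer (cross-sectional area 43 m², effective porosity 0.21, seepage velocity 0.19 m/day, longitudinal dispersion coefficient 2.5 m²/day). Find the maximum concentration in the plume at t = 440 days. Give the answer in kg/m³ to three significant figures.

0.339 kg/m³

The peak of an instantaneous 1D plume sits at x = vt; there the Gaussian factor is 1 and C_max = M/(n_e·A·√(4πDt)), where n_e·A is the pore area the mass is dissolved in.
√(4πDt) = √(4π × 2.5 × 440) = 117.6 m, so C_max = 360/(0.21 × 43 × 117.6) = 0.339 kg/m³.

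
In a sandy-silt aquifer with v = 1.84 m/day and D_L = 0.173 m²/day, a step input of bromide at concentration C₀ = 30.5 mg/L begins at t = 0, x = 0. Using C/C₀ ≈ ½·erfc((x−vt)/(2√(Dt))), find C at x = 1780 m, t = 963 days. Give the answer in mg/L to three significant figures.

For a continuous step input, C/C₀ ≈ ½·erfc((x−vt)/(2√(Dt))).
vt = 1.84 × 963 = 1771.92 m and 2√(Dt) = 2√(0.173 × 963) = 25.81 m.
Argument (x−vt)/(2√(Dt)) = (1780 − 1771.92)/25.81 = 0.3131; ½·erfc(0.3131) = 0.3290.
C = 30.5 × 0.3290 = 10.0 mg/L.

10.0 mg/L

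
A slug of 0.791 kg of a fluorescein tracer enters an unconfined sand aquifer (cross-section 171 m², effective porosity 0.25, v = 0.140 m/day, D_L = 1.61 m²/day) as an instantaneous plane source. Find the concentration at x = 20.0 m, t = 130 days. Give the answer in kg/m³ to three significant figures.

For an instantaneous plane source, C(x,t) = M/(n_e·A·√(4πDt)) · exp(−(x−vt)²/(4Dt)), with n_e·A the pore (flow) area.
Plume center vt = 0.140 × 130 = 18.2 m, so the well at 20.0 m is 1.8 m downgradient of the peak.
√(4πDt) = 51.28 m, giving peak height M/(n_e·A·√(4πDt)) = 0.791/(0.25 × 171 × 51.28) = 0.0003608 kg/m³.
(x−vt)²/(4Dt) = (1.8)²/(4 × 1.61 × 130) = 0.003870; exp(−0.003870) = 0.9961.
C = 0.0003608 × 0.9961 = 0.000359 kg/m³.

0.000359 kg/m³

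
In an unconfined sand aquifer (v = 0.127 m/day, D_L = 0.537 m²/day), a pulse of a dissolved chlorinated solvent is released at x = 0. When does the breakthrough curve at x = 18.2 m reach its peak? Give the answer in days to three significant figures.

114 days

For the 1D instantaneous-source solution, setting ∂C/∂t = 0 at fixed x gives v²t² + 2Dt − x² = 0, so t = (√(D² + v²x²) − D)/v².
√(D² + v²x²) = √(0.537² + 0.127² × 18.2²) = 2.373; v² = 0.016129.
t = (2.373 − 0.537)/0.016129 = 114 days (vs. the pure-advection estimate x/v = 143 d).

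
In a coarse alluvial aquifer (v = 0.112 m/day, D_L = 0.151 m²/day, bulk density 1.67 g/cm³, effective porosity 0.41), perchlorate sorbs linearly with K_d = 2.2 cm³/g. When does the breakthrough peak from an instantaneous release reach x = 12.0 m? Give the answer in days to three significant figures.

Retardation factor R = 1 + ρ_b·K_d/n = 1 + 1.67 × 2.2/0.41 = 9.961.
Sorption retards both mechanisms: v_R = v/R = 0.01124 m/day, D_R = D/R = 0.01516 m²/day.
Peak time from v_R²t² + 2D_R t − x² = 0: t = (√(D_R² + v_R²x²) − D_R)/v_R².
√(D_R² + v_R²x²) = √(0.01516² + 0.01124² × 12.0²) = 0.1357; v_R² = 0.0001263.
t = (0.1357 − 0.01516)/0.0001263 = 954 days.

954 days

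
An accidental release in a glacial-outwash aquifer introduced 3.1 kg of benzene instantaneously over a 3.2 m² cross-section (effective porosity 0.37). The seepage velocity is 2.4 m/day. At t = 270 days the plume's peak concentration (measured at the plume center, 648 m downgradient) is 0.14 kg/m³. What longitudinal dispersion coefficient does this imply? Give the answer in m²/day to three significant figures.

At the plume center C_max = M/(n_e·A·√(4πDt)), so D = M²/(4πt·(n_e·A·C_max)²).
n_e·A·C_max = 0.37 × 3.2 × 0.14 = 0.1658 kg/m.
D = 3.1²/(4π × 270 × 0.1658²) = 0.103 m²/day.

0.103 m²/day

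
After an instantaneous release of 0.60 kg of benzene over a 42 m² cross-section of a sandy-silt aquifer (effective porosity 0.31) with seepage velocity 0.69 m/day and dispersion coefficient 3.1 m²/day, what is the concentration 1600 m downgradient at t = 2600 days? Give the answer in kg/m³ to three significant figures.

4.51e-05 kg/m³

For an instantaneous plane source, C(x,t) = M/(n_e·A·√(4πDt)) · exp(−(x−vt)²/(4Dt)), with n_e·A the pore (flow) area.
Plume center vt = 0.69 × 2600 = 1794 m, so the well at 1600 m is 194 m upgradient of the peak.
√(4πDt) = 318.3 m, giving peak height M/(n_e·A·√(4πDt)) = 0.60/(0.31 × 42 × 318.3) = 0.0001448 kg/m³.
(x−vt)²/(4Dt) = (-194)²/(4 × 3.1 × 2600) = 1.167; exp(−1.167) = 0.3113.
C = 0.0001448 × 0.3113 = 4.51e-05 kg/m³.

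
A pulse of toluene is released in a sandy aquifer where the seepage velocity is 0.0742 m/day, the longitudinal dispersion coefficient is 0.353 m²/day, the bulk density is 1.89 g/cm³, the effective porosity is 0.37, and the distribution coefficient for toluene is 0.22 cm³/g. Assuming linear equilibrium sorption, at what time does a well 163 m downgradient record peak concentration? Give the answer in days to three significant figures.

4530 days

Retardation factor R = 1 + ρ_b·K_d/n = 1 + 1.89 × 0.22/0.37 = 2.124.
Sorption retards both mechanisms: v_R = v/R = 0.03493 m/day, D_R = D/R = 0.1662 m²/day.
Peak time from v_R²t² + 2D_R t − x² = 0: t = (√(D_R² + v_R²x²) − D_R)/v_R².
√(D_R² + v_R²x²) = √(0.1662² + 0.03493² × 163²) = 5.696; v_R² = 0.001220.
t = (5.696 − 0.1662)/0.001220 = 4530 days.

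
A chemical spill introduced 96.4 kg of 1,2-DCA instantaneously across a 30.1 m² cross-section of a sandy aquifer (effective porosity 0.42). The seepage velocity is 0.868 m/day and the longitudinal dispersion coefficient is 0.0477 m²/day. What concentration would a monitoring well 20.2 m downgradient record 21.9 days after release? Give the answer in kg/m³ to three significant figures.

For an instantaneous plane source, C(x,t) = M/(n_e·A·√(4πDt)) · exp(−(x−vt)²/(4Dt)), with n_e·A the pore (flow) area.
Plume center vt = 0.868 × 21.9 = 19.0092 m, so the well at 20.2 m is 1.1908 m downgradient of the peak.
√(4πDt) = 3.623 m, giving peak height M/(n_e·A·√(4πDt)) = 96.4/(0.42 × 30.1 × 3.623) = 2.105 kg/m³.
(x−vt)²/(4Dt) = (1.1908)²/(4 × 0.0477 × 21.9) = 0.3394; exp(−0.3394) = 0.7122.
C = 2.105 × 0.7122 = 1.50 kg/m³.

1.50 kg/m³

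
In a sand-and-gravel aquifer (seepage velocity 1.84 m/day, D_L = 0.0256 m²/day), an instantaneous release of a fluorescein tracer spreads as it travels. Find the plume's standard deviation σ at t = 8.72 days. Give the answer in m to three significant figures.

0.668 m

Dispersive spreading gives a Gaussian with σ² = 2Dt; advection only shifts the center.
σ = √(2 × 0.0256 × 8.72) = 0.668 m.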